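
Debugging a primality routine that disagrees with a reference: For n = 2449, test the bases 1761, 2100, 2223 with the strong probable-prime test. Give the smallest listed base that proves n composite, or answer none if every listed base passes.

2100

n − 1 = 2448 = 2^4 · 153, so s = 4 and d = 153.
Base 1761: x_0 = 1761^153 mod 2449 = 1. x_0 = 1, so 1761 is not a witness.
Base 2100: x_0 = 2100^153 mod 2449 = 1906. x_0 is neither 1 nor 2448, so continue squaring. x_1 = 1906^2 mod 2449 = 969. x_2 = 969^2 mod 2449 = 994. x_3 = 994^2 mod 2449 = 1089. Reached i = s−1 = 3 without hitting −1: 2100 is a Miller–Rabin witness and 2449 is composite.
Base 2223: x_0 = 2223^153 mod 2449 = 46. x_0 is neither 1 nor 2448, so continue squaring. x_1 = 46^2 mod 2449 = 2116. x_2 = 2116^2 mod 2449 = 684. x_3 = 684^2 mod 2449 = 97. Reached i = s−1 = 3 without hitting −1: 2223 is a Miller–Rabin witness and 2449 is composite.
The smallest witness among the given bases is 2100.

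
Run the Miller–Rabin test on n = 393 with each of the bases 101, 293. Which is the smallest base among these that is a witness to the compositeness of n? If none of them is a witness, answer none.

n − 1 = 392 = 2^3 · 49, so s = 3 and d = 49.
Base 101: x_0 = 101^49 mod 393 = 5. x_0 is neither 1 nor 392, so continue squaring. x_1 = 5^2 mod 393 = 25. x_2 = 25^2 mod 393 = 232. Reached i = s−1 = 2 without hitting −1: 101 is a Miller–Rabin witness and 393 is composite.
Base 293: x_0 = 293^49 mod 393 = 251. x_0 is neither 1 nor 392, so continue squaring. x_1 = 251^2 mod 393 = 121. x_2 = 121^2 mod 393 = 100. Reached i = s−1 = 2 without hitting −1: 293 is a Miller–Rabin witness and 393 is composite.
The smallest witness among the given bases is 101.

101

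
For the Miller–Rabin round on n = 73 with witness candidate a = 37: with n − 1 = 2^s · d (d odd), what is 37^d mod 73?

n − 1 = 72 = 2^3 · 9, so s = 3 and d = 9.
Repeated squaring mod 73: 37^1 ≡ 37, 37^2 ≡ 55, 37^4 ≡ 32, 37^8 ≡ 2.
9 = 8 + 1, so 37^9 ≡ 2·37 ≡ 1 (mod 73).

1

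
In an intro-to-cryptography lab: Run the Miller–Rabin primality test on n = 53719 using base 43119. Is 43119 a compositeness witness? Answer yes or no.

no

n − 1 = 53718 = 2^1 · 26859, so s = 1 and d = 26859.
x_0 = 43119^26859 mod 53719 = 1.
x_0 = 1, so 43119 is not a witness.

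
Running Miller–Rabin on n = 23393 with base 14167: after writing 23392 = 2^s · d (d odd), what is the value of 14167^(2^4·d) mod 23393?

n − 1 = 23392 = 2^5 · 731, so s = 5 and d = 731.
x_0 = 14167^731 mod 23393 = 15946.
x_1 = 15946^2 mod 23393 = 16399.
x_2 = 16399^2 mod 23393 = 1273.
x_3 = 1273^2 mod 23393 = 6412.
x_4 = 6412^2 mod 23393 = 12243.

12243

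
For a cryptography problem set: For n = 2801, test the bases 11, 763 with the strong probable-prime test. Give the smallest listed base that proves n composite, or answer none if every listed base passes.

n − 1 = 2800 = 2^4 · 175, so s = 4 and d = 175.
Base 11: x_0 = 11^175 mod 2801 = 2777. x_0 is neither 1 nor 2800, so continue squaring. x_1 = 2777^2 mod 2801 = 576. x_2 = 576^2 mod 2801 = 1258. x_3 = 1258^2 mod 2801 = 2800. x_3 ≡ −1, so 11 is not a witness.
Base 763: x_0 = 763^175 mod 2801 = 24. x_0 is neither 1 nor 2800, so continue squaring. x_1 = 24^2 mod 2801 = 576. x_2 = 576^2 mod 2801 = 1258. x_3 = 1258^2 mod 2801 = 2800. x_3 ≡ −1, so 763 is not a witness.
No listed base is a witness for 2801.

none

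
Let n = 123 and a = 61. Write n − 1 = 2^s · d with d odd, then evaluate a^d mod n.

61

n − 1 = 122 = 2^1 · 61, so s = 1 and d = 61.
61^61 mod 123 = 61.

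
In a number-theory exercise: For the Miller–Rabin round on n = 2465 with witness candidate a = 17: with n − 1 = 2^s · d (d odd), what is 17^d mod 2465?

n − 1 = 2464 = 2^5 · 77, so s = 5 and d = 77.
17^77 mod 2465 = 17.

17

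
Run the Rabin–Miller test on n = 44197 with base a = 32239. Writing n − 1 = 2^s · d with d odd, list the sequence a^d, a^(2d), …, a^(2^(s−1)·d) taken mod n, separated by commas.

n − 1 = 44196 = 2^2 · 11049, so s = 2 and d = 11049.
x_0 = 32239^11049 mod 44197 = 32548.
x_1 = 32548^2 mod 44197 = 14411.

32548, 14411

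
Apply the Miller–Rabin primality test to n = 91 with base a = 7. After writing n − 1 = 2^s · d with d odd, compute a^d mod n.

n − 1 = 90 = 2^1 · 45, so s = 1 and d = 45.
Repeated squaring mod 91: 7^1 ≡ 7, 7^2 ≡ 49, 7^4 ≡ 35, 7^8 ≡ 42, 7^16 ≡ 35, 7^32 ≡ 42.
45 = 32 + 8 + 4 + 1, so 7^45 ≡ 42·42·35·7 ≡ 21 (mod 91).

21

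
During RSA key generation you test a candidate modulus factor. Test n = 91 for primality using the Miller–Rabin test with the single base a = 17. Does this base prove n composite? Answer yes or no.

n − 1 = 90 = 2^1 · 45, so s = 1 and d = 45.
Repeated squaring mod 91: 17^1 ≡ 17, 17^2 ≡ 16, 17^4 ≡ 74, 17^8 ≡ 16, 17^16 ≡ 74, 17^32 ≡ 16.
45 = 32 + 8 + 4 + 1, so 17^45 ≡ 16·16·74·17 ≡ 90 (mod 91).
x_0 = 17^45 mod 91 = 90.
x_0 = 90 ≡ −1, so 17 is not a witness.

no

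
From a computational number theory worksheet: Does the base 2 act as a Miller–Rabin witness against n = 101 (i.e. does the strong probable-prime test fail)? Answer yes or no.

no

n − 1 = 100 = 2^2 · 25, so s = 2 and d = 25.
Repeated squaring mod 101: 2^1 ≡ 2, 2^2 ≡ 4, 2^4 ≡ 16, 2^8 ≡ 54, 2^16 ≡ 88.
25 = 16 + 8 + 1, so 2^25 ≡ 88·54·2 ≡ 10 (mod 101).
x_0 = 2^25 mod 101 = 10.
x_0 is neither 1 nor 100, so continue squaring.
x_1 = 10^2 mod 101 = 100.
x_1 ≡ −1, so 2 is not a witness.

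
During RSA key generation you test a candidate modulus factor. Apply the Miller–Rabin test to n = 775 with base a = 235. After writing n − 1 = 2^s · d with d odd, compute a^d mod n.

n − 1 = 774 = 2^1 · 387, so s = 1 and d = 387.
Repeated squaring mod 775: 235^1 ≡ 235, 235^2 ≡ 200, 235^4 ≡ 475, 235^8 ≡ 100, 235^16 ≡ 700, 235^32 ≡ 200, 235^64 ≡ 475, 235^128 ≡ 100, 235^256 ≡ 700.
387 = 256 + 128 + 2 + 1, so 235^387 ≡ 700·100·200·235 ≡ 225 (mod 775).

225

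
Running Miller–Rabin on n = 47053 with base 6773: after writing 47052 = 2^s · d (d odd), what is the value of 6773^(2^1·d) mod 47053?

n − 1 = 47052 = 2^2 · 11763, so s = 2 and d = 11763.
Repeated squaring mod 47053: 6773^1 ≡ 6773, 6773^2 ≡ 43907, 6773^4 ≡ 16186, 6773^8 ≡ 42545, 6773^16 ≡ 42221, 6773^32 ≡ 9936, 6773^64 ≡ 6902, 6773^128 ≡ 19968, 6773^256 ≡ 40955, 6773^512 ≡ 13734, 6773^1024 ≡ 34332, 6773^2048 ≡ 8574, 6773^4096 ≡ 16690, 6773^8192 ≡ 2340.
11763 = 8192 + 2048 + 1024 + 256 + 128 + 64 + 32 + 16 + 2 + 1, so 6773^11763 ≡ 2340·8574·34332·40955·19968·6902·9936·42221·43907·6773 ≡ 36691 (mod 47053).
x_0 = 36691.
x_1 = 36691^2 mod 47053 = 43151.

43151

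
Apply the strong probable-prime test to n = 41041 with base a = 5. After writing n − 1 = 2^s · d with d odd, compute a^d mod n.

38303

n − 1 = 41040 = 2^4 · 2565, so s = 4 and d = 2565.
5^2565 mod 41041 = 38303.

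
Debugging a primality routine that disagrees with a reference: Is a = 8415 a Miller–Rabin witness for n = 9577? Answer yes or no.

yes

n − 1 = 9576 = 2^3 · 1197, so s = 3 and d = 1197.
x_0 = 8415^1197 mod 9577 = 6780.
x_0 is neither 1 nor 9576, so continue squaring.
x_1 = 6780^2 mod 9577 = 8377.
x_2 = 8377^2 mod 9577 = 3450.
Reached i = s−1 = 2 without hitting −1: 8415 is a Miller–Rabin witness and 9577 is composite.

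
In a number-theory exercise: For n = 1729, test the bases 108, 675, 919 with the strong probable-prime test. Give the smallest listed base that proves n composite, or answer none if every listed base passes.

n − 1 = 1728 = 2^6 · 27, so s = 6 and d = 27.
Base 108: x_0 = 108^27 mod 1729 = 1728. x_0 = 1728 ≡ −1, so 108 is not a witness.
Base 675: x_0 = 675^27 mod 1729 = 1728. x_0 = 1728 ≡ −1, so 675 is not a witness.
Base 919: x_0 = 919^27 mod 1729 = 1. x_0 = 1, so 919 is not a witness.
No listed base is a witness for 1729.

none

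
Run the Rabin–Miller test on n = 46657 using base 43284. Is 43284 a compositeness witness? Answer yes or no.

n − 1 = 46656 = 2^6 · 729, so s = 6 and d = 729.
Repeated squaring mod 46657: 43284^1 ≡ 43284, 43284^2 ≡ 39478, 43284^4 ≡ 28713, 43284^8 ≡ 7179, 43284^16 ≡ 28713, 43284^32 ≡ 7179, 43284^64 ≡ 28713, 43284^128 ≡ 7179, 43284^256 ≡ 28713, 43284^512 ≡ 7179.
729 = 512 + 128 + 64 + 16 + 8 + 1, so 43284^729 ≡ 7179·7179·28713·28713·7179·43284 ≡ 216 (mod 46657).
x_0 = 43284^729 mod 46657 = 216.
x_0 is neither 1 nor 46656, so continue squaring.
x_1 = 216^2 mod 46657 = 46656.
x_1 ≡ −1, so 43284 is not a witness.

no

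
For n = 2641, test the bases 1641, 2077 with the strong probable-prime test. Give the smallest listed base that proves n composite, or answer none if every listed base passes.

n − 1 = 2640 = 2^4 · 165, so s = 4 and d = 165.
Base 1641: x_0 = 1641^165 mod 2641 = 2129. x_0 is neither 1 nor 2640, so continue squaring. x_1 = 2129^2 mod 2641 = 685. x_2 = 685^2 mod 2641 = 1768. x_3 = 1768^2 mod 2641 = 1521. Reached i = s−1 = 3 without hitting −1: 1641 is a Miller–Rabin witness and 2641 is composite.
Base 2077: x_0 = 2077^165 mod 2641 = 482. x_0 is neither 1 nor 2640, so continue squaring. x_1 = 482^2 mod 2641 = 2557. x_2 = 2557^2 mod 2641 = 1774. x_3 = 1774^2 mod 2641 = 1645. Reached i = s−1 = 3 without hitting −1: 2077 is a Miller–Rabin witness and 2641 is composite.
The smallest witness among the given bases is 1641.

1641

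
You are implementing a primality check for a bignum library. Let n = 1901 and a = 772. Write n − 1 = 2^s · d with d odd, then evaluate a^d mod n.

218

n − 1 = 1900 = 2^2 · 475, so s = 2 and d = 475.
Repeated squaring mod 1901: 772^1 ≡ 772, 772^2 ≡ 971, 772^4 ≡ 1846, 772^8 ≡ 1124, 772^16 ≡ 1112, 772^32 ≡ 894, 772^64 ≡ 816, 772^128 ≡ 506, 772^256 ≡ 1302.
475 = 256 + 128 + 64 + 16 + 8 + 2 + 1, so 772^475 ≡ 1302·506·816·1112·1124·971·772 ≡ 218 (mod 1901).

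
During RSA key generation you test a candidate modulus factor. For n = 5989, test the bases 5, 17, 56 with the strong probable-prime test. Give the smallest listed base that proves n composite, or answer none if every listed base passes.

5

n − 1 = 5988 = 2^2 · 1497, so s = 2 and d = 1497.
Base 5: x_0 = 5^1497 mod 5989 = 2128. x_0 is neither 1 nor 5988, so continue squaring. x_1 = 2128^2 mod 5989 = 700. Reached i = s−1 = 1 without hitting −1: 5 is a Miller–Rabin witness and 5989 is composite.
Base 17: x_0 = 17^1497 mod 5989 = 5965. x_0 is neither 1 nor 5988, so continue squaring. x_1 = 5965^2 mod 5989 = 576. Reached i = s−1 = 1 without hitting −1: 17 is a Miller–Rabin witness and 5989 is composite.
Base 56: x_0 = 56^1497 mod 5989 = 5878. x_0 is neither 1 nor 5988, so continue squaring. x_1 = 5878^2 mod 5989 = 343. Reached i = s−1 = 1 without hitting −1: 56 is a Miller–Rabin witness and 5989 is composite.
The smallest witness among the given bases is 5.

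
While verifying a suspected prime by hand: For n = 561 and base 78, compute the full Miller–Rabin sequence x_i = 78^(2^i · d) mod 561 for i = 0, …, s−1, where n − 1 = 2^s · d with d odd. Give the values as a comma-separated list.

n − 1 = 560 = 2^4 · 35, so s = 4 and d = 35.
x_0 = 78^35 mod 561 = 507.
x_1 = 507^2 mod 561 = 111.
x_2 = 111^2 mod 561 = 540.
x_3 = 540^2 mod 561 = 441.

507, 111, 540, 441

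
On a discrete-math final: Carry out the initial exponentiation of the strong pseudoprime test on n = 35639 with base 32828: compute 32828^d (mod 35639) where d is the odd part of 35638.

27555

n − 1 = 35638 = 2^1 · 17819, so s = 1 and d = 17819.
32828^17819 mod 35639 = 27555.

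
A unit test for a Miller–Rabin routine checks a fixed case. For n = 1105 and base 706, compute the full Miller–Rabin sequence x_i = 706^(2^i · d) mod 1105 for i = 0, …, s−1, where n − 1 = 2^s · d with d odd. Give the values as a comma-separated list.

n − 1 = 1104 = 2^4 · 69, so s = 4 and d = 69.
x_0 = 706^69 mod 1105 = 246.
x_1 = 246^2 mod 1105 = 846.
x_2 = 846^2 mod 1105 = 781.
x_3 = 781^2 mod 1105 = 1.

246, 846, 781, 1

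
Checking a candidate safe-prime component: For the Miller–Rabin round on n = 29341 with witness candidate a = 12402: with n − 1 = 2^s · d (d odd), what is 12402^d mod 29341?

n − 1 = 29340 = 2^2 · 7335, so s = 2 and d = 7335.
12402^7335 mod 29341 = 22386.

22386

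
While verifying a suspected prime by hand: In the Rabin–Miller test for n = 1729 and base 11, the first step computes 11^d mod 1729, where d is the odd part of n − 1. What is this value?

1331

n − 1 = 1728 = 2^6 · 27, so s = 6 and d = 27.
11^27 mod 1729 = 1331.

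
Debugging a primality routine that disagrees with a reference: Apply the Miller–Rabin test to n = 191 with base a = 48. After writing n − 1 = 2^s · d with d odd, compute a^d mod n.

n − 1 = 190 = 2^1 · 95, so s = 1 and d = 95.
Repeated squaring mod 191: 48^1 ≡ 48, 48^2 ≡ 12, 48^4 ≡ 144, 48^8 ≡ 108, 48^16 ≡ 13, 48^32 ≡ 169, 48^64 ≡ 102.
95 = 64 + 16 + 8 + 4 + 2 + 1, so 48^95 ≡ 102·13·108·144·12·48 ≡ 1 (mod 191).

1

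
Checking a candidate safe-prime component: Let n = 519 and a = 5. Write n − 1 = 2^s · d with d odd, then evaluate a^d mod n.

341

n − 1 = 518 = 2^1 · 259, so s = 1 and d = 259.
Repeated squaring mod 519: 5^1 ≡ 5, 5^2 ≡ 25, 5^4 ≡ 106, 5^8 ≡ 337, 5^16 ≡ 427, 5^32 ≡ 160, 5^64 ≡ 169, 5^128 ≡ 16, 5^256 ≡ 256.
259 = 256 + 2 + 1, so 5^259 ≡ 256·25·5 ≡ 341 (mod 519).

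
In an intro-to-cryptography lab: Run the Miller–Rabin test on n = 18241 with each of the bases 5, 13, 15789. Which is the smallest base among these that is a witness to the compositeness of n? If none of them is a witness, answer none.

n − 1 = 18240 = 2^6 · 285, so s = 6 and d = 285.
Base 5: x_0 = 5^285 mod 18241 = 1414. x_0 is neither 1 nor 18240, so continue squaring. x_1 = 1414^2 mod 18241 = 11127. x_2 = 11127^2 mod 18241 = 8462. x_3 = 8462^2 mod 18241 = 9519. x_4 = 9519^2 mod 18241 = 8314. x_5 = 8314^2 mod 18241 = 7447. Reached i = s−1 = 5 without hitting −1: 5 is a Miller–Rabin witness and 18241 is composite.
Base 13: x_0 = 13^285 mod 18241 = 9924. x_0 is neither 1 nor 18240, so continue squaring. x_1 = 9924^2 mod 18241 = 2617. x_2 = 2617^2 mod 18241 = 8314. x_3 = 8314^2 mod 18241 = 7447. x_4 = 7447^2 mod 18241 = 5169. x_5 = 5169^2 mod 18241 = 13737. Reached i = s−1 = 5 without hitting −1: 13 is a Miller–Rabin witness and 18241 is composite.
Base 15789: x_0 = 15789^285 mod 18241 = 4994. x_0 is neither 1 nor 18240, so continue squaring. x_1 = 4994^2 mod 18241 = 4589. x_2 = 4589^2 mod 18241 = 8807. x_3 = 8807^2 mod 18241 = 2517. x_4 = 2517^2 mod 18241 = 5662. x_5 = 5662^2 mod 18241 = 8807. Reached i = s−1 = 5 without hitting −1: 15789 is a Miller–Rabin witness and 18241 is composite.
The smallest witness among the given bases is 5.

5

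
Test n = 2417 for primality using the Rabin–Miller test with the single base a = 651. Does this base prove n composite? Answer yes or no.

no

n − 1 = 2416 = 2^4 · 151, so s = 4 and d = 151.
x_0 = 651^151 mod 2417 = 1825.
x_0 is neither 1 nor 2416, so continue squaring.
x_1 = 1825^2 mod 2417 = 2416.
x_1 ≡ −1, so 651 is not a witness.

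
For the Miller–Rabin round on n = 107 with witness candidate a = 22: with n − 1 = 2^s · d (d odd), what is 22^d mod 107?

106

n − 1 = 106 = 2^1 · 53, so s = 1 and d = 53.
22^53 mod 107 = 106.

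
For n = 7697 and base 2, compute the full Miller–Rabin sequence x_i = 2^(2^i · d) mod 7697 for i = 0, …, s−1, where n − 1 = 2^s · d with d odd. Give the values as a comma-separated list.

n − 1 = 7696 = 2^4 · 481, so s = 4 and d = 481.
x_0 = 2^481 mod 7697 = 7471.
x_1 = 7471^2 mod 7697 = 4894.
x_2 = 4894^2 mod 7697 = 5869.
x_3 = 5869^2 mod 7697 = 1086.

7471, 4894, 5869, 1086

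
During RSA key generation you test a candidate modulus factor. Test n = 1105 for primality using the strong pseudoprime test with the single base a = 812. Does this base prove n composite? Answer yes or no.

no

n − 1 = 1104 = 2^4 · 69, so s = 4 and d = 69.
x_0 = 812^69 mod 1105 = 642.
x_0 is neither 1 nor 1104, so continue squaring.
x_1 = 642^2 mod 1105 = 1104.
x_1 ≡ −1, so 812 is not a witness.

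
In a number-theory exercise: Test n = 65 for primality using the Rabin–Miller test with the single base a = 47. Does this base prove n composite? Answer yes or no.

n − 1 = 64 = 2^6 · 1, so s = 6 and d = 1.
x_0 = 47^1 mod 65 = 47.
x_0 is neither 1 nor 64, so continue squaring.
x_1 = 47^2 mod 65 = 64.
x_1 ≡ −1, so 47 is not a witness.

no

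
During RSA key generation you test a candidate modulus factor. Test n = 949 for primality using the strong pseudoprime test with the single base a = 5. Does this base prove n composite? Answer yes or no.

yes

n − 1 = 948 = 2^2 · 237, so s = 2 and d = 237.
x_0 = 5^237 mod 949 = 382.
x_0 is neither 1 nor 948, so continue squaring.
x_1 = 382^2 mod 949 = 727.
Reached i = s−1 = 1 without hitting −1: 5 is a Miller–Rabin witness and 949 is composite.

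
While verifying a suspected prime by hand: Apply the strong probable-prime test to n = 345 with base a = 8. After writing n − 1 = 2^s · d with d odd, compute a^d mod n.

n − 1 = 344 = 2^3 · 43, so s = 3 and d = 43.
8^43 mod 345 = 302.

302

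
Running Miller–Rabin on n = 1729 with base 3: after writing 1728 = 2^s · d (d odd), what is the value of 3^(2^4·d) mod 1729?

1

n − 1 = 1728 = 2^6 · 27, so s = 6 and d = 27.
By repeated squaring, 3^27 ≡ 664 (mod 1729).
x_0 = 664.
x_1 = 664^2 mod 1729 = 1.
x_2 = 1^2 mod 1729 = 1.
x_3 = 1^2 mod 1729 = 1.
x_4 = 1^2 mod 1729 = 1.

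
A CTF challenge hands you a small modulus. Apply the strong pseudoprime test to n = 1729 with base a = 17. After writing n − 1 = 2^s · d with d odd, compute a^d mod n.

n − 1 = 1728 = 2^6 · 27, so s = 6 and d = 27.
Repeated squaring mod 1729: 17^1 ≡ 17, 17^2 ≡ 289, 17^4 ≡ 529, 17^8 ≡ 1472, 17^16 ≡ 347.
27 = 16 + 8 + 2 + 1, so 17^27 ≡ 347·1472·289·17 ≡ 818 (mod 1729).

818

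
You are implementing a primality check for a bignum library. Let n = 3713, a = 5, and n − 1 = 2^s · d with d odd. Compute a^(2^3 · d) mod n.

730

n − 1 = 3712 = 2^7 · 29, so s = 7 and d = 29.
Repeated squaring mod 3713: 5^1 ≡ 5, 5^2 ≡ 25, 5^4 ≡ 625, 5^8 ≡ 760, 5^16 ≡ 2085.
29 = 16 + 8 + 4 + 1, so 5^29 ≡ 2085·760·625·5 ≡ 2846 (mod 3713).
x_0 = 2846.
x_1 = 2846^2 mod 3713 = 1663.
x_2 = 1663^2 mod 3713 = 3097.
x_3 = 3097^2 mod 3713 = 730.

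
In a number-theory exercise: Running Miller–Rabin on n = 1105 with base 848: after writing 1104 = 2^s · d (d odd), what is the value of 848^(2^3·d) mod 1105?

1

n − 1 = 1104 = 2^4 · 69, so s = 4 and d = 69.
x_0 = 848^69 mod 1105 = 53.
x_1 = 53^2 mod 1105 = 599.
x_2 = 599^2 mod 1105 = 781.
x_3 = 781^2 mod 1105 = 1.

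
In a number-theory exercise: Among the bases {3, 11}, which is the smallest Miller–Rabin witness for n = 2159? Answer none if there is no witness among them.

n − 1 = 2158 = 2^1 · 1079, so s = 1 and d = 1079.
Base 3: x_0 = 3^1079 mod 2159 = 1694. x_0 ∉ {1, 2158} and s = 1, so 3 is a Miller–Rabin witness and 2159 is composite.
Base 11: x_0 = 11^1079 mod 2159 = 1550. x_0 ∉ {1, 2158} and s = 1, so 11 is a Miller–Rabin witness and 2159 is composite.
The smallest witness among the given bases is 3.

3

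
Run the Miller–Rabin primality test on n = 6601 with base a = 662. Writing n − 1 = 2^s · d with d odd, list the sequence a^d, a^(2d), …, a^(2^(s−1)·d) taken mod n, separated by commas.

3704, 2738, 4509

n − 1 = 6600 = 2^3 · 825, so s = 3 and d = 825.
x_0 = 662^825 mod 6601 = 3704.
x_1 = 3704^2 mod 6601 = 2738.
x_2 = 2738^2 mod 6601 = 4509.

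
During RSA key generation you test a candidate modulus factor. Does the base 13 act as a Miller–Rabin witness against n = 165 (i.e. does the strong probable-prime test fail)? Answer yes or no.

n − 1 = 164 = 2^2 · 41, so s = 2 and d = 41.
x_0 = 13^41 mod 165 = 13.
x_0 is neither 1 nor 164, so continue squaring.
x_1 = 13^2 mod 165 = 4.
Reached i = s−1 = 1 without hitting −1: 13 is a Miller–Rabin witness and 165 is composite.

yes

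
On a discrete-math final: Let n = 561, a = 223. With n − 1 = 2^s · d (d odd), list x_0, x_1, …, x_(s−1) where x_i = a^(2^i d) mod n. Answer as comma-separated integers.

331, 166, 67, 1

n − 1 = 560 = 2^4 · 35, so s = 4 and d = 35.
x_0 = 223^35 mod 561 = 331.
x_1 = 331^2 mod 561 = 166.
x_2 = 166^2 mod 561 = 67.
x_3 = 67^2 mod 561 = 1.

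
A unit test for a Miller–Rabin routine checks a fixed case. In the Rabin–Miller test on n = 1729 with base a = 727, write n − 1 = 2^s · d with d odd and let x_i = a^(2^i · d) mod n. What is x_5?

1

n − 1 = 1728 = 2^6 · 27, so s = 6 and d = 27.
Repeated squaring mod 1729: 727^1 ≡ 727, 727^2 ≡ 1184, 727^4 ≡ 1366, 727^8 ≡ 365, 727^16 ≡ 92.
27 = 16 + 8 + 2 + 1, so 727^27 ≡ 92·365·1184·727 ≡ 818 (mod 1729).
x_0 = 818.
x_1 = 818^2 mod 1729 = 1.
x_2 = 1^2 mod 1729 = 1.
x_3 = 1^2 mod 1729 = 1.
x_4 = 1^2 mod 1729 = 1.
x_5 = 1^2 mod 1729 = 1.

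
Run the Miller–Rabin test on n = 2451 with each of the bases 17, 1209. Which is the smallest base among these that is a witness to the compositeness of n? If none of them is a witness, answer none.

n − 1 = 2450 = 2^1 · 1225, so s = 1 and d = 1225.
Base 17: x_0 = 17^1225 mod 2451 = 1670. x_0 ∉ {1, 2450} and s = 1, so 17 is a Miller–Rabin witness and 2451 is composite.
Base 1209: x_0 = 1209^1225 mod 2451 = 639. x_0 ∉ {1, 2450} and s = 1, so 1209 is a Miller–Rabin witness and 2451 is composite.
The smallest witness among the given bases is 17.

17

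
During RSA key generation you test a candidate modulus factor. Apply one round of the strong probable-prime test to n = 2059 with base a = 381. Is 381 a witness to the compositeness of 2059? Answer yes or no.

no

n − 1 = 2058 = 2^1 · 1029, so s = 1 and d = 1029.
x_0 = 381^1029 mod 2059 = 2058.
x_0 = 2058 ≡ −1, so 381 is not a witness.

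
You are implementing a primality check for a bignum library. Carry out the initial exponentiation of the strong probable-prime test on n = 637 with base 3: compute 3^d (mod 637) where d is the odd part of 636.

n − 1 = 636 = 2^2 · 159, so s = 2 and d = 159.
By repeated squaring, 3^159 ≡ 209 (mod 637).

209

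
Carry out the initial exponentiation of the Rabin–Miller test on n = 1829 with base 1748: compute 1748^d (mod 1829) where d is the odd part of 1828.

n − 1 = 1828 = 2^2 · 457, so s = 2 and d = 457.
1748^457 mod 1829 = 1295.

1295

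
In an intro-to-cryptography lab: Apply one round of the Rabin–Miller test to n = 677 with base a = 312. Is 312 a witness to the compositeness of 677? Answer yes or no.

n − 1 = 676 = 2^2 · 169, so s = 2 and d = 169.
Repeated squaring mod 677: 312^1 ≡ 312, 312^2 ≡ 533, 312^4 ≡ 426, 312^8 ≡ 40, 312^16 ≡ 246, 312^32 ≡ 263, 312^64 ≡ 115, 312^128 ≡ 362.
169 = 128 + 32 + 8 + 1, so 312^169 ≡ 362·263·40·312 ≡ 676 (mod 677).
x_0 = 312^169 mod 677 = 676.
x_0 = 676 ≡ −1, so 312 is not a witness.

no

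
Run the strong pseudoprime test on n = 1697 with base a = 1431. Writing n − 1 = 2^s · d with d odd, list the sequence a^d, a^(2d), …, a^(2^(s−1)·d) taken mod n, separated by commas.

n − 1 = 1696 = 2^5 · 53, so s = 5 and d = 53.
x_0 = 1431^53 mod 1697 = 283.
x_1 = 283^2 mod 1697 = 330.
x_2 = 330^2 mod 1697 = 292.
x_3 = 292^2 mod 1697 = 414.
x_4 = 414^2 mod 1697 = 1696.

283, 330, 292, 414, 1696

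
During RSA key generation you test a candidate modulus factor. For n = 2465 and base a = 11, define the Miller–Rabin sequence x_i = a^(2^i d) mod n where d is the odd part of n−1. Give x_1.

1681

n − 1 = 2464 = 2^5 · 77, so s = 5 and d = 77.
Repeated squaring mod 2465: 11^1 ≡ 11, 11^2 ≡ 121, 11^4 ≡ 2316, 11^8 ≡ 16, 11^16 ≡ 256, 11^32 ≡ 1446, 11^64 ≡ 596.
77 = 64 + 8 + 4 + 1, so 11^77 ≡ 596·16·2316·11 ≡ 1061 (mod 2465).
x_0 = 1061.
x_1 = 1061^2 mod 2465 = 1681.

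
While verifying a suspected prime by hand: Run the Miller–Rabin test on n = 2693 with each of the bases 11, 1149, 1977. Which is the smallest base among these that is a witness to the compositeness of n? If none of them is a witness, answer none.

n − 1 = 2692 = 2^2 · 673, so s = 2 and d = 673.
Base 11: x_0 = 11^673 mod 2693 = 2692. x_0 = 2692 ≡ −1, so 11 is not a witness.
Base 1149: x_0 = 1149^673 mod 2693 = 1834. x_0 is neither 1 nor 2692, so continue squaring. x_1 = 1834^2 mod 2693 = 2692. x_1 ≡ −1, so 1149 is not a witness.
Base 1977: x_0 = 1977^673 mod 2693 = 1834. x_0 is neither 1 nor 2692, so continue squaring. x_1 = 1834^2 mod 2693 = 2692. x_1 ≡ −1, so 1977 is not a witness.
No listed base is a witness for 2693.

none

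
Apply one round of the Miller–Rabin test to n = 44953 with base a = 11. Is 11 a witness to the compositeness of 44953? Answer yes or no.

n − 1 = 44952 = 2^3 · 5619, so s = 3 and d = 5619.
x_0 = 11^5619 mod 44953 = 18456.
x_0 is neither 1 nor 44952, so continue squaring.
x_1 = 18456^2 mod 44953 = 15055.
x_2 = 15055^2 mod 44953 = 44952.
x_2 ≡ −1, so 11 is not a witness.

no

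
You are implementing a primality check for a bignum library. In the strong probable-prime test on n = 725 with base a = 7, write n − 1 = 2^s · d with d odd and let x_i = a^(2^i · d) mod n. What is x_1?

n − 1 = 724 = 2^2 · 181, so s = 2 and d = 181.
x_0 = 7^181 mod 725 = 257.
x_1 = 257^2 mod 725 = 74.

74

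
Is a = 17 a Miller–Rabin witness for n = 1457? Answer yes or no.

yes

n − 1 = 1456 = 2^4 · 91, so s = 4 and d = 91.
x_0 = 17^91 mod 1457 = 1164.
x_0 is neither 1 nor 1456, so continue squaring.
x_1 = 1164^2 mod 1457 = 1343.
x_2 = 1343^2 mod 1457 = 1340.
x_3 = 1340^2 mod 1457 = 576.
Reached i = s−1 = 3 without hitting −1: 17 is a Miller–Rabin witness and 1457 is composite.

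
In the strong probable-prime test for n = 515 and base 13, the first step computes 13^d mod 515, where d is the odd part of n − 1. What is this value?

478

n − 1 = 514 = 2^1 · 257, so s = 1 and d = 257.
Repeated squaring mod 515: 13^1 ≡ 13, 13^2 ≡ 169, 13^4 ≡ 236, 13^8 ≡ 76, 13^16 ≡ 111, 13^32 ≡ 476, 13^64 ≡ 491, 13^128 ≡ 61, 13^256 ≡ 116.
257 = 256 + 1, so 13^257 ≡ 116·13 ≡ 478 (mod 515).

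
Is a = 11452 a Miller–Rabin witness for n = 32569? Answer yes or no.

no

n − 1 = 32568 = 2^3 · 4071, so s = 3 and d = 4071.
x_0 = 11452^4071 mod 32569 = 15018.
x_0 is neither 1 nor 32568, so continue squaring.
x_1 = 15018^2 mod 32569 = 32568.
x_1 ≡ −1, so 11452 is not a witness.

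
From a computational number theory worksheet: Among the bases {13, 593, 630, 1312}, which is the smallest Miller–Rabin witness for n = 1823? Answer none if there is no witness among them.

none

n − 1 = 1822 = 2^1 · 911, so s = 1 and d = 911.
Base 13: x_0 = 13^911 mod 1823 = 1. x_0 = 1, so 13 is not a witness.
Base 593: x_0 = 593^911 mod 1823 = 1822. x_0 = 1822 ≡ −1, so 593 is not a witness.
Base 630: x_0 = 630^911 mod 1823 = 1822. x_0 = 1822 ≡ −1, so 630 is not a witness.
Base 1312: x_0 = 1312^911 mod 1823 = 1822. x_0 = 1822 ≡ −1, so 1312 is not a witness.
No listed base is a witness for 1823.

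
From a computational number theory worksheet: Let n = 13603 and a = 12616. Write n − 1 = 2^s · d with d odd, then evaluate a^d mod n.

n − 1 = 13602 = 2^1 · 6801, so s = 1 and d = 6801.
12616^6801 mod 13603 = 6089.

6089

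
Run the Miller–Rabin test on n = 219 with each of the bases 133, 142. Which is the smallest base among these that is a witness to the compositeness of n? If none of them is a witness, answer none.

n − 1 = 218 = 2^1 · 109, so s = 1 and d = 109.
Base 133: x_0 = 133^109 mod 219 = 13. x_0 ∉ {1, 218} and s = 1, so 133 is a Miller–Rabin witness and 219 is composite.
Base 142: x_0 = 142^109 mod 219 = 142. x_0 ∉ {1, 218} and s = 1, so 142 is a Miller–Rabin witness and 219 is composite.
The smallest witness among the given bases is 133.

133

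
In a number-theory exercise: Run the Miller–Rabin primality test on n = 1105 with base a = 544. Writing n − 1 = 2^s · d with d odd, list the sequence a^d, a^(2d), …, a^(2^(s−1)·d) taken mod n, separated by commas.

n − 1 = 1104 = 2^4 · 69, so s = 4 and d = 69.
x_0 = 544^69 mod 1105 = 34.
x_1 = 34^2 mod 1105 = 51.
x_2 = 51^2 mod 1105 = 391.
x_3 = 391^2 mod 1105 = 391.

34, 51, 391, 391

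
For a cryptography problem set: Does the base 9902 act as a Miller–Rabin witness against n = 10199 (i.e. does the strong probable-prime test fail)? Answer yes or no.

n − 1 = 10198 = 2^1 · 5099, so s = 1 and d = 5099.
x_0 = 9902^5099 mod 10199 = 7359.
x_0 ∉ {1, 10198} and s = 1, so 9902 is a Miller–Rabin witness and 10199 is composite.

yes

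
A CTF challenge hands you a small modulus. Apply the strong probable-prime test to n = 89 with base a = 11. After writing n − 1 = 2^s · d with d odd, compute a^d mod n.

n − 1 = 88 = 2^3 · 11, so s = 3 and d = 11.
11^11 mod 89 = 88.

88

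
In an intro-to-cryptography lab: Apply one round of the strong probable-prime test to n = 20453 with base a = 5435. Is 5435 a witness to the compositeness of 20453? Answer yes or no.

yes

n − 1 = 20452 = 2^2 · 5113, so s = 2 and d = 5113.
Repeated squaring mod 20453: 5435^1 ≡ 5435, 5435^2 ≡ 5093, 5435^4 ≡ 4245, 5435^8 ≡ 932, 5435^16 ≡ 9598, 5435^32 ≡ 1292, 5435^64 ≡ 12571, 5435^128 ≡ 10163, 5435^256 ≡ 19372, 5435^512 ≡ 2740, 5435^1024 ≡ 1349, 5435^2048 ≡ 19937, 5435^4096 ≡ 367.
5113 = 4096 + 512 + 256 + 128 + 64 + 32 + 16 + 8 + 1, so 5435^5113 ≡ 367·2740·19372·10163·12571·1292·9598·932·5435 ≡ 6364 (mod 20453).
x_0 = 5435^5113 mod 20453 = 6364.
x_0 is neither 1 nor 20452, so continue squaring.
x_1 = 6364^2 mod 20453 = 3556.
Reached i = s−1 = 1 without hitting −1: 5435 is a Miller–Rabin witness and 20453 is composite.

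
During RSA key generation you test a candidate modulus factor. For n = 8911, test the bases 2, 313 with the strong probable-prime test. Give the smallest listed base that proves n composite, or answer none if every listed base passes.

2

n − 1 = 8910 = 2^1 · 4455, so s = 1 and d = 4455.
Base 2: x_0 = 2^4455 mod 8911 = 6364. x_0 ∉ {1, 8910} and s = 1, so 2 is a Miller–Rabin witness and 8911 is composite.
Base 313: x_0 = 313^4455 mod 8911 = 2813. x_0 ∉ {1, 8910} and s = 1, so 313 is a Miller–Rabin witness and 8911 is composite.
The smallest witness among the given bases is 2.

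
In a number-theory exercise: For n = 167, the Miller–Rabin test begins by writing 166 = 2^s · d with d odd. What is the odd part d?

83

Halving: 166 → 83; 83 is odd.
So 166 = 2^1 · 83.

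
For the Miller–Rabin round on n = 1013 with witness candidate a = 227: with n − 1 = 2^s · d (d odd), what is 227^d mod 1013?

45

n − 1 = 1012 = 2^2 · 253, so s = 2 and d = 253.
227^253 mod 1013 = 45.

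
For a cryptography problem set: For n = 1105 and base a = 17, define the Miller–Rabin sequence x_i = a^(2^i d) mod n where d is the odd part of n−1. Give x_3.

391

n − 1 = 1104 = 2^4 · 69, so s = 4 and d = 69.
x_0 = 17^69 mod 1105 = 272.
x_1 = 272^2 mod 1105 = 1054.
x_2 = 1054^2 mod 1105 = 391.
x_3 = 391^2 mod 1105 = 391.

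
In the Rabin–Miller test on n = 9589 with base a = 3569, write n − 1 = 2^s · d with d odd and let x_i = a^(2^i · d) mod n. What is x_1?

3569

n − 1 = 9588 = 2^2 · 2397, so s = 2 and d = 2397.
x_0 = 3569^2397 mod 9589 = 3569.
x_1 = 3569^2 mod 9589 = 3569.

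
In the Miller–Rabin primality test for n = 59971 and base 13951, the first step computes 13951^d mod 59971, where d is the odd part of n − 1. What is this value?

1

n − 1 = 59970 = 2^1 · 29985, so s = 1 and d = 29985.
13951^29985 mod 59971 = 1.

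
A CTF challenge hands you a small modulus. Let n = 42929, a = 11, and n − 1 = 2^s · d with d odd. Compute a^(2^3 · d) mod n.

42928

n − 1 = 42928 = 2^4 · 2683, so s = 4 and d = 2683.
x_0 = 11^2683 mod 42929 = 12536.
x_1 = 12536^2 mod 42929 = 31156.
x_2 = 31156^2 mod 42929 = 28717.
x_3 = 28717^2 mod 42929 = 42928.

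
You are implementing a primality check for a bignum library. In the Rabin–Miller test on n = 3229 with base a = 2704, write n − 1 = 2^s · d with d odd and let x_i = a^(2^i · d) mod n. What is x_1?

1

n − 1 = 3228 = 2^2 · 807, so s = 2 and d = 807.
x_0 = 2704^807 mod 3229 = 3228.
x_1 = 3228^2 mod 3229 = 1.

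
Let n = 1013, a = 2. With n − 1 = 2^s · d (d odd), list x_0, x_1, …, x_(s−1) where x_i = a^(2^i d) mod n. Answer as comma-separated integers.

n − 1 = 1012 = 2^2 · 253, so s = 2 and d = 253.
x_0 = 2^253 mod 1013 = 45.
x_1 = 45^2 mod 1013 = 1012.

45, 1012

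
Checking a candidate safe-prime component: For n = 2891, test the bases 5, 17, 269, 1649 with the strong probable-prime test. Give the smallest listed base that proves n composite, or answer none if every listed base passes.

n − 1 = 2890 = 2^1 · 1445, so s = 1 and d = 1445.
Base 5: x_0 = 5^1445 mod 2891 = 1858. x_0 ∉ {1, 2890} and s = 1, so 5 is a Miller–Rabin witness and 2891 is composite.
Base 17: x_0 = 17^1445 mod 2891 = 1762. x_0 ∉ {1, 2890} and s = 1, so 17 is a Miller–Rabin witness and 2891 is composite.
Base 269: x_0 = 269^1445 mod 2891 = 2238. x_0 ∉ {1, 2890} and s = 1, so 269 is a Miller–Rabin witness and 2891 is composite.
Base 1649: x_0 = 1649^1445 mod 2891 = 2697. x_0 ∉ {1, 2890} and s = 1, so 1649 is a Miller–Rabin witness and 2891 is composite.
The smallest witness among the given bases is 5.

5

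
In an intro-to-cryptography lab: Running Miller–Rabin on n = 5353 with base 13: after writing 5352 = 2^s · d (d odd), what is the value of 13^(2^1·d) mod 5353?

155

n − 1 = 5352 = 2^3 · 669, so s = 3 and d = 669.
x_0 = 13^669 mod 5353 = 3014.
x_1 = 3014^2 mod 5353 = 155.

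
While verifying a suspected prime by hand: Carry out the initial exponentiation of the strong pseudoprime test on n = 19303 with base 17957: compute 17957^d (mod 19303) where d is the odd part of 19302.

n − 1 = 19302 = 2^1 · 9651, so s = 1 and d = 9651.
Repeated squaring mod 19303: 17957^1 ≡ 17957, 17957^2 ≡ 16537, 17957^4 ≡ 6768, 17957^8 ≡ 19108, 17957^16 ≡ 18722, 17957^32 ≡ 9410, 17957^64 ≡ 5239, 17957^128 ≡ 17558, 17957^256 ≡ 14454, 17957^512 ≡ 1747, 17957^1024 ≡ 2135, 17957^2048 ≡ 2717, 17957^4096 ≡ 8343, 17957^8192 ≡ 18334.
9651 = 8192 + 1024 + 256 + 128 + 32 + 16 + 2 + 1, so 17957^9651 ≡ 18334·2135·14454·17558·9410·18722·16537·17957 ≡ 2504 (mod 19303).

2504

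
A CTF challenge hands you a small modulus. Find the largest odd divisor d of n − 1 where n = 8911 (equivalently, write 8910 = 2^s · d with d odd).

Halving: 8910 → 4455; 4455 is odd.
So 8910 = 2^1 · 4455.

4455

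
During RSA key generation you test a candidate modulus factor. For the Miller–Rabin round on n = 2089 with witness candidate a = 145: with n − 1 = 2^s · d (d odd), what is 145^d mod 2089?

n − 1 = 2088 = 2^3 · 261, so s = 3 and d = 261.
145^261 mod 2089 = 1300.

1300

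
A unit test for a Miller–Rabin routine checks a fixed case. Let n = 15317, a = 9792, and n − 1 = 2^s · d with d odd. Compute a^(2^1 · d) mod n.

n − 1 = 15316 = 2^2 · 3829, so s = 2 and d = 3829.
x_0 = 9792^3829 mod 15317 = 1734.
x_1 = 1734^2 mod 15317 = 4624.

4624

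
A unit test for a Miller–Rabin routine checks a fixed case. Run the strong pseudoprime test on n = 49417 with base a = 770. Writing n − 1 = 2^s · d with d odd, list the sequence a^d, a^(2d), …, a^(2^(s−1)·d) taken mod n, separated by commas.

7230, 39131, 49416

n − 1 = 49416 = 2^3 · 6177, so s = 3 and d = 6177.
x_0 = 770^6177 mod 49417 = 7230.
x_1 = 7230^2 mod 49417 = 39131.
x_2 = 39131^2 mod 49417 = 49416.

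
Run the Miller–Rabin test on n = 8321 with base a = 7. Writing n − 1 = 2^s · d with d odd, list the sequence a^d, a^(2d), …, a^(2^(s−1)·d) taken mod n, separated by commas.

n − 1 = 8320 = 2^7 · 65, so s = 7 and d = 65.
x_0 = 7^65 mod 8321 = 2013.
x_1 = 2013^2 mod 8321 = 8163.
x_2 = 8163^2 mod 8321 = 1.
x_3 = 1^2 mod 8321 = 1.
x_4 = 1^2 mod 8321 = 1.
x_5 = 1^2 mod 8321 = 1.
x_6 = 1^2 mod 8321 = 1.

2013, 8163, 1, 1, 1, 1, 1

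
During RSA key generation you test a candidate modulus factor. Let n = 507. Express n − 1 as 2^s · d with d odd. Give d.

Halving: 506 → 253; 253 is odd.
So 506 = 2^1 · 253.

253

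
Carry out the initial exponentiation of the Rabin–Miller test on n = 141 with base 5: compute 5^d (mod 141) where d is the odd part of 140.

29

n − 1 = 140 = 2^2 · 35, so s = 2 and d = 35.
5^35 mod 141 = 29.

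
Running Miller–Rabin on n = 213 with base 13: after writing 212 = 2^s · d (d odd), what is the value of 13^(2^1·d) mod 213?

58

n − 1 = 212 = 2^2 · 53, so s = 2 and d = 53.
x_0 = 13^53 mod 213 = 22.
x_1 = 22^2 mod 213 = 58.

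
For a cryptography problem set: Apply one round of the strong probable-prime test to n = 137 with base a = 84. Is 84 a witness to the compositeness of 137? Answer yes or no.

n − 1 = 136 = 2^3 · 17, so s = 3 and d = 17.
x_0 = 84^17 mod 137 = 41.
x_0 is neither 1 nor 136, so continue squaring.
x_1 = 41^2 mod 137 = 37.
x_2 = 37^2 mod 137 = 136.
x_2 ≡ −1, so 84 is not a witness.

no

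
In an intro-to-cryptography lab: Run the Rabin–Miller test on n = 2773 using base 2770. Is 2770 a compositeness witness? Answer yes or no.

n − 1 = 2772 = 2^2 · 693, so s = 2 and d = 693.
x_0 = 2770^693 mod 2773 = 1853.
x_0 is neither 1 nor 2772, so continue squaring.
x_1 = 1853^2 mod 2773 = 635.
Reached i = s−1 = 1 without hitting −1: 2770 is a Miller–Rabin witness and 2773 is composite.

yes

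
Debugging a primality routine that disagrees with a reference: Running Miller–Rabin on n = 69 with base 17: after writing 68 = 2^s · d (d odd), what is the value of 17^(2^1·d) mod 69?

n − 1 = 68 = 2^2 · 17, so s = 2 and d = 17.
x_0 = 17^17 mod 69 = 11.
x_1 = 11^2 mod 69 = 52.

52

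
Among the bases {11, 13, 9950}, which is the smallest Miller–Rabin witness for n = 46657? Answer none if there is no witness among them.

11

n − 1 = 46656 = 2^6 · 729, so s = 6 and d = 729.
Base 11: x_0 = 11^729 mod 46657 = 42882. x_0 is neither 1 nor 46656, so continue squaring. x_1 = 42882^2 mod 46657 = 20240. x_2 = 20240^2 mod 46657 = 9140. x_3 = 9140^2 mod 46657 = 23570. x_4 = 23570^2 mod 46657 = 1. x_4 = 1 but x_3 ≠ ±1, a nontrivial square root of 1 — 11 is a witness and 46657 is composite.
Base 13: x_0 = 13^729 mod 46657 = 35230. x_0 is neither 1 nor 46656, so continue squaring. x_1 = 35230^2 mod 46657 = 30043. x_2 = 30043^2 mod 46657 = 2184. x_3 = 2184^2 mod 46657 = 10842. x_4 = 10842^2 mod 46657 = 19981. x_5 = 19981^2 mod 46657 = 43069. Reached i = s−1 = 5 without hitting −1: 13 is a Miller–Rabin witness and 46657 is composite.
Base 9950: x_0 = 9950^729 mod 46657 = 43217. x_0 is neither 1 nor 46656, so continue squaring. x_1 = 43217^2 mod 46657 = 29379. x_2 = 29379^2 mod 46657 = 17798. x_3 = 17798^2 mod 46657 = 14431. x_4 = 14431^2 mod 46657 = 23570. x_5 = 23570^2 mod 46657 = 1. x_5 = 1 but x_4 ≠ ±1, a nontrivial square root of 1 — 9950 is a witness and 46657 is composite.
The smallest witness among the given bases is 11.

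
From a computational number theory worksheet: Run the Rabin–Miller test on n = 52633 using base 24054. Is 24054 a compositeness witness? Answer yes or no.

n − 1 = 52632 = 2^3 · 6579, so s = 3 and d = 6579.
x_0 = 24054^6579 mod 52633 = 1.
x_0 = 1, so 24054 is not a witness.

no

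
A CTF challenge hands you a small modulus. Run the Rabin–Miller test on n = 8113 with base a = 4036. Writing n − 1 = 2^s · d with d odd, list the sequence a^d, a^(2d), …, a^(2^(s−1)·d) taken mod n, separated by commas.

n − 1 = 8112 = 2^4 · 507, so s = 4 and d = 507.
x_0 = 4036^507 mod 8113 = 3571.
x_1 = 3571^2 mod 8113 = 6518.
x_2 = 6518^2 mod 8113 = 4656.
x_3 = 4656^2 mod 8113 = 400.

3571, 6518, 4656, 400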